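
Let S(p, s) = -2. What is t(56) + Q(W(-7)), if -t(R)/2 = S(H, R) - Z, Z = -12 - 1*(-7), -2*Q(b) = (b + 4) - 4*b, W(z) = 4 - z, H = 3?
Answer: 17/2 ≈ 8.5000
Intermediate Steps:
Q(b) = -2 + 3*b/2 (Q(b) = -((b + 4) - 4*b)/2 = -((4 + b) - 4*b)/2 = -(4 - 3*b)/2 = -2 + 3*b/2)
Z = -5 (Z = -12 + 7 = -5)
t(R) = -6 (t(R) = -2*(-2 - 1*(-5)) = -2*(-2 + 5) = -2*3 = -6)
t(56) + Q(W(-7)) = -6 + (-2 + 3*(4 - 1*(-7))/2) = -6 + (-2 + 3*(4 + 7)/2) = -6 + (-2 + (3/2)*11) = -6 + (-2 + 33/2) = -6 + 29/2 = 17/2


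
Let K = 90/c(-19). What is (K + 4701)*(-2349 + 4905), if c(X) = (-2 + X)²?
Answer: 588797604/49 ≈ 1.2016e+7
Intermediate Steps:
K = 10/49 (K = 90/((-2 - 19)²) = 90/((-21)²) = 90/441 = 90*(1/441) = 10/49 ≈ 0.20408)
(K + 4701)*(-2349 + 4905) = (10/49 + 4701)*(-2349 + 4905) = (230359/49)*2556 = 588797604/49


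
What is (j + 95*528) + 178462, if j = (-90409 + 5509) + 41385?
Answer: 185107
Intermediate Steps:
j = -43515 (j = -84900 + 41385 = -43515)
(j + 95*528) + 178462 = (-43515 + 95*528) + 178462 = (-43515 + 50160) + 178462 = 6645 + 178462 = 185107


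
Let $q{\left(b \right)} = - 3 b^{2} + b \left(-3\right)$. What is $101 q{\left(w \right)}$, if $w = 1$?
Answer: $-606$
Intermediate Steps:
$q{\left(b \right)} = - 3 b - 3 b^{2}$ ($q{\left(b \right)} = - 3 b^{2} - 3 b = - 3 b - 3 b^{2}$)
$101 q{\left(w \right)} = 101 \left(\left(-3\right) 1 \left(1 + 1\right)\right) = 101 \left(\left(-3\right) 1 \cdot 2\right) = 101 \left(-6\right) = -606$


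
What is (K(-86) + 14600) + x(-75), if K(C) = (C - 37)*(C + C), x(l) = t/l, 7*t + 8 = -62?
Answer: 536342/15 ≈ 35756.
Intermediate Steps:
t = -10 (t = -8/7 + (1/7)*(-62) = -8/7 - 62/7 = -10)
x(l) = -10/l
K(C) = 2*C*(-37 + C) (K(C) = (-37 + C)*(2*C) = 2*C*(-37 + C))
(K(-86) + 14600) + x(-75) = (2*(-86)*(-37 - 86) + 14600) - 10/(-75) = (2*(-86)*(-123) + 14600) - 10*(-1/75) = (21156 + 14600) + 2/15 = 35756 + 2/15 = 536342/15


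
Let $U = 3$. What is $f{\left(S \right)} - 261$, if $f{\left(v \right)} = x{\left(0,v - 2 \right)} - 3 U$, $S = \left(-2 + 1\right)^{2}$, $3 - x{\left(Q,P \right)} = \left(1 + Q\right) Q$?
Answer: $-267$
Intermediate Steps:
$x{\left(Q,P \right)} = 3 - Q \left(1 + Q\right)$ ($x{\left(Q,P \right)} = 3 - \left(1 + Q\right) Q = 3 - Q \left(1 + Q\right)$)
$S = 1$ ($S = \left(-1\right)^{2} = 1$)
$f{\left(v \right)} = -6$ ($f{\left(v \right)} = \left(3 - 0 - 0^{2}\right) - 9 = \left(3 + 0 - 0\right) - 9 = \left(3 + 0 + 0\right) - 9 = 3 - 9 = -6$)
$f{\left(S \right)} - 261 = -6 - 261 = -267$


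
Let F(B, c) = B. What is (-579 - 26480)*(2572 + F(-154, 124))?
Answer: -65428662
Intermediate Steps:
(-579 - 26480)*(2572 + F(-154, 124)) = (-579 - 26480)*(2572 - 154) = -27059*2418 = -65428662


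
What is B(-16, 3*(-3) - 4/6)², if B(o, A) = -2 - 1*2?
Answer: 16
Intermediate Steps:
B(o, A) = -4 (B(o, A) = -2 - 2 = -4)
B(-16, 3*(-3) - 4/6)² = (-4)² = 16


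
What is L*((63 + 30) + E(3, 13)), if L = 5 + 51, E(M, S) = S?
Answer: 5936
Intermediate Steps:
L = 56
L*((63 + 30) + E(3, 13)) = 56*((63 + 30) + 13) = 56*(93 + 13) = 56*106 = 5936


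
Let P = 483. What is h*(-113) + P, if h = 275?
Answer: -30592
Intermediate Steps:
h*(-113) + P = 275*(-113) + 483 = -31075 + 483 = -30592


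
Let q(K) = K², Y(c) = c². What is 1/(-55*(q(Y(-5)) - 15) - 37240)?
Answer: -1/70790 ≈ -1.4126e-5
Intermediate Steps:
1/(-55*(q(Y(-5)) - 15) - 37240) = 1/(-55*(((-5)²)² - 15) - 37240) = 1/(-55*(25² - 15) - 37240) = 1/(-55*(625 - 15) - 37240) = 1/(-55*610 - 37240) = 1/(-33550 - 37240) = 1/(-70790) = -1/70790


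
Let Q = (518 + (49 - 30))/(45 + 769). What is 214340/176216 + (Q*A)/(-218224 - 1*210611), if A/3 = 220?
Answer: 56634523909/46600012822 ≈ 1.2153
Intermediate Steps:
A = 660 (A = 3*220 = 660)
Q = 537/814 (Q = (518 + 19)/814 = 537*(1/814) = 537/814 ≈ 0.65971)
214340/176216 + (Q*A)/(-218224 - 1*210611) = 214340/176216 + ((537/814)*660)/(-218224 - 1*210611) = 214340*(1/176216) + 16110/(37*(-218224 - 210611)) = 53585/44054 + (16110/37)/(-428835) = 53585/44054 + (16110/37)*(-1/428835) = 53585/44054 - 1074/1057793 = 56634523909/46600012822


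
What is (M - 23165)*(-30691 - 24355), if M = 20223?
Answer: 161945332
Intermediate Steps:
(M - 23165)*(-30691 - 24355) = (20223 - 23165)*(-30691 - 24355) = -2942*(-55046) = 161945332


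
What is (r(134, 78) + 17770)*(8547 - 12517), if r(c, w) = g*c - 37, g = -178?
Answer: 24292430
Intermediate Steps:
r(c, w) = -37 - 178*c (r(c, w) = -178*c - 37 = -37 - 178*c)
(r(134, 78) + 17770)*(8547 - 12517) = ((-37 - 178*134) + 17770)*(8547 - 12517) = ((-37 - 23852) + 17770)*(-3970) = (-23889 + 17770)*(-3970) = -6119*(-3970) = 24292430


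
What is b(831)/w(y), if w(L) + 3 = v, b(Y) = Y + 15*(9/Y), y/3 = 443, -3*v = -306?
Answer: 76744/9141 ≈ 8.3956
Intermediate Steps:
v = 102 (v = -⅓*(-306) = 102)
y = 1329 (y = 3*443 = 1329)
b(Y) = Y + 135/Y
w(L) = 99 (w(L) = -3 + 102 = 99)
b(831)/w(y) = (831 + 135/831)/99 = (831 + 135*(1/831))*(1/99) = (831 + 45/277)*(1/99) = (230232/277)*(1/99) = 76744/9141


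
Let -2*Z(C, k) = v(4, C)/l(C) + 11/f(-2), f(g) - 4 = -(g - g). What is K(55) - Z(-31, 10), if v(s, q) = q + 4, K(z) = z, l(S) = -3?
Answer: 487/8 ≈ 60.875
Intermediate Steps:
v(s, q) = 4 + q
f(g) = 4 (f(g) = 4 - (g - g) = 4 - 1*0 = 4 + 0 = 4)
Z(C, k) = -17/24 + C/6 (Z(C, k) = -((4 + C)/(-3) + 11/4)/2 = -((4 + C)*(-1/3) + 11*(1/4))/2 = -((-4/3 - C/3) + 11/4)/2 = -(17/12 - C/3)/2 = -17/24 + C/6)
K(55) - Z(-31, 10) = 55 - (-17/24 + (1/6)*(-31)) = 55 - (-17/24 - 31/6) = 55 - 1*(-47/8) = 55 + 47/8 = 487/8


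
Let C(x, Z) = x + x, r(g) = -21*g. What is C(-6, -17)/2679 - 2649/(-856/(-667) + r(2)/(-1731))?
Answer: -303469304821/149800750 ≈ -2025.8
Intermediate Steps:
C(x, Z) = 2*x
C(-6, -17)/2679 - 2649/(-856/(-667) + r(2)/(-1731)) = (2*(-6))/2679 - 2649/(-856/(-667) - 21*2/(-1731)) = -12*1/2679 - 2649/(-856*(-1/667) - 42*(-1/1731)) = -4/893 - 2649/(856/667 + 14/577) = -4/893 - 2649/503250/384859 = -4/893 - 2649*384859/503250 = -4/893 - 339830497/167750 = -303469304821/149800750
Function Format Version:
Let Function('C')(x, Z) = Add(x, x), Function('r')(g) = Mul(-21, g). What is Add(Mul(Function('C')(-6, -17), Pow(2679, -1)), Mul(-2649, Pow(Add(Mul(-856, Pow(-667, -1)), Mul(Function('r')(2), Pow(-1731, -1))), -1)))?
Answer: Rational(-303469304821, 149800750) ≈ -2025.8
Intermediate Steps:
Function('C')(x, Z) = Mul(2, x)
Add(Mul(Function('C')(-6, -17), Pow(2679, -1)), Mul(-2649, Pow(Add(Mul(-856, Pow(-667, -1)), Mul(Function('r')(2), Pow(-1731, -1))), -1))) = Add(Mul(Mul(2, -6), Pow(2679, -1)), Mul(-2649, Pow(Add(Mul(-856, Pow(-667, -1)), Mul(Mul(-21, 2), Pow(-1731, -1))), -1))) = Add(Mul(-12, Rational(1, 2679)), Mul(-2649, Pow(Add(Mul(-856, Rational(-1, 667)), Mul(-42, Rational(-1, 1731))), -1))) = Add(Rational(-4, 893), Mul(-2649, Pow(Add(Rational(856, 667), Rational(14, 577)), -1))) = Add(Rational(-4, 893), Mul(-2649, Pow(Rational(503250, 384859), -1))) = Add(Rational(-4, 893), Mul(-2649, Rational(384859, 503250))) = Add(Rational(-4, 893), Rational(-339830497, 167750)) = Rational(-303469304821, 149800750)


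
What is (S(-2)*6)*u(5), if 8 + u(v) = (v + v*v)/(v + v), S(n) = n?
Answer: 60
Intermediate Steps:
u(v) = -8 + (v + v**2)/(2*v) (u(v) = -8 + (v + v*v)/(v + v) = -8 + (v + v**2)/((2*v)) = -8 + (v + v**2)*(1/(2*v)) = -8 + (v + v**2)/(2*v))
(S(-2)*6)*u(5) = (-2*6)*(-15/2 + (1/2)*5) = -12*(-15/2 + 5/2) = -12*(-5) = 60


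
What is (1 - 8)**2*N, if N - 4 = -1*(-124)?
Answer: 6272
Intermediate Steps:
N = 128 (N = 4 - 1*(-124) = 4 + 124 = 128)
(1 - 8)**2*N = (1 - 8)**2*128 = (-7)**2*128 = 49*128 = 6272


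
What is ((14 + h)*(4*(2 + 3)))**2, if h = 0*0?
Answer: 78400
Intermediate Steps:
h = 0
((14 + h)*(4*(2 + 3)))**2 = ((14 + 0)*(4*(2 + 3)))**2 = (14*(4*5))**2 = (14*20)**2 = 280**2 = 78400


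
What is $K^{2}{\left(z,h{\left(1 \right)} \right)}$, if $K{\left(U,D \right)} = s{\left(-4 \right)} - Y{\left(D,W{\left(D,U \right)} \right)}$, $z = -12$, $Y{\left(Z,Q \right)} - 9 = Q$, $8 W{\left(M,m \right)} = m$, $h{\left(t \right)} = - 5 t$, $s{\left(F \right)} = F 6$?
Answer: $\frac{3969}{4} \approx 992.25$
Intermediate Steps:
$s{\left(F \right)} = 6 F$
$W{\left(M,m \right)} = \frac{m}{8}$
$Y{\left(Z,Q \right)} = 9 + Q$
$K{\left(U,D \right)} = -33 - \frac{U}{8}$ ($K{\left(U,D \right)} = 6 \left(-4\right) - \left(9 + \frac{U}{8}\right) = -24 - \left(9 + \frac{U}{8}\right) = -33 - \frac{U}{8}$)
$K^{2}{\left(z,h{\left(1 \right)} \right)} = \left(-33 - - \frac{3}{2}\right)^{2} = \left(-33 + \frac{3}{2}\right)^{2} = \left(- \frac{63}{2}\right)^{2} = \frac{3969}{4}$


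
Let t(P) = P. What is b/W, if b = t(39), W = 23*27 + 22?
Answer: 39/643 ≈ 0.060653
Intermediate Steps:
W = 643 (W = 621 + 22 = 643)
b = 39
b/W = 39/643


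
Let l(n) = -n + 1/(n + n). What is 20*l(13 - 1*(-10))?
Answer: -10570/23 ≈ -459.57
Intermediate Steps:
l(n) = 1/(2*n) - n (l(n) = -n + 1/(2*n) = 1/(2*n) - n)
20*l(13 - 1*(-10)) = 20*(1/(2*(13 - 1*(-10))) - (13 - 1*(-10))) = 20*(1/(2*(13 + 10)) - (13 + 10)) = 20*((½)/23 - 1*23) = 20*((½)*(1/23) - 23) = 20*(1/46 - 23) = 20*(-1057/46) = -10570/23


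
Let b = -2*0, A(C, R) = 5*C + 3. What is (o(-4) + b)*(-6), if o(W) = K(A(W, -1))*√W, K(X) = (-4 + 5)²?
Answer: -12*I ≈ -12.0*I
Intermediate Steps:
A(C, R) = 3 + 5*C
K(X) = 1 (K(X) = 1² = 1)
b = 0
o(W) = √W (o(W) = 1*√W = √W)
(o(-4) + b)*(-6) = (√(-4) + 0)*(-6) = (2*I + 0)*(-6) = (2*I)*(-6) = -12*I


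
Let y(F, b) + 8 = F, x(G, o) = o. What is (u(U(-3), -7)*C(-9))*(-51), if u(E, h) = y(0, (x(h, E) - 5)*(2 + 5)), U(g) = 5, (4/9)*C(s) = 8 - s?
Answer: 15606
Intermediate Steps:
C(s) = 18 - 9*s/4 (C(s) = 9*(8 - s)/4 = 18 - 9*s/4)
y(F, b) = -8 + F
u(E, h) = -8 (u(E, h) = -8 + 0 = -8)
(u(U(-3), -7)*C(-9))*(-51) = -8*(18 - 9/4*(-9))*(-51) = -8*(18 + 81/4)*(-51) = -8*153/4*(-51) = -306*(-51) = 15606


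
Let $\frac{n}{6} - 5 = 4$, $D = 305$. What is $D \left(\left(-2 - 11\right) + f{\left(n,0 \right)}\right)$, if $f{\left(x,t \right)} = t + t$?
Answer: $-3965$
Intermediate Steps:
$n = 54$ ($n = 30 + 6 \cdot 4 = 30 + 24 = 54$)
$f{\left(x,t \right)} = 2 t$
$D \left(\left(-2 - 11\right) + f{\left(n,0 \right)}\right) = 305 \left(\left(-2 - 11\right) + 2 \cdot 0\right) = 305 \left(\left(-2 - 11\right) + 0\right) = 305 \left(-13 + 0\right) = 305 \left(-13\right) = -3965$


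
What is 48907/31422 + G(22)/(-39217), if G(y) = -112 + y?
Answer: 1920813799/1232276574 ≈ 1.5588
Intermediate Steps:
48907/31422 + G(22)/(-39217) = 48907/31422 + (-112 + 22)/(-39217) = 48907*(1/31422) - 90*(-1/39217) = 48907/31422 + 90/39217 = 1920813799/1232276574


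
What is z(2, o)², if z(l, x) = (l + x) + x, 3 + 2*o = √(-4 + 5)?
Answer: 0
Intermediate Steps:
o = -1 (o = -3/2 + √(-4 + 5)/2 = -3/2 + √1/2 = -3/2 + (½)*1 = -3/2 + ½ = -1)
z(l, x) = l + 2*x
z(2, o)² = (2 + 2*(-1))² = (2 - 2)² = 0² = 0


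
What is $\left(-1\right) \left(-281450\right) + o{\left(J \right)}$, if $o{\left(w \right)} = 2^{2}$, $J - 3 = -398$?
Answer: $281454$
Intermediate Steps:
$J = -395$ ($J = 3 - 398 = -395$)
$o{\left(w \right)} = 4$
$\left(-1\right) \left(-281450\right) + o{\left(J \right)} = \left(-1\right) \left(-281450\right) + 4 = 281450 + 4 = 281454$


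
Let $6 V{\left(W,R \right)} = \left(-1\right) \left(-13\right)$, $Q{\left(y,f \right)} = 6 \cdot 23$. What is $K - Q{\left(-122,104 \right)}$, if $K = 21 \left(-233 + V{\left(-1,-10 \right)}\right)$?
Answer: $- \frac{9971}{2} \approx -4985.5$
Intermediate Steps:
$Q{\left(y,f \right)} = 138$
$V{\left(W,R \right)} = \frac{13}{6}$ ($V{\left(W,R \right)} = \frac{\left(-1\right) \left(-13\right)}{6} = \frac{1}{6} \cdot 13 = \frac{13}{6}$)
$K = - \frac{9695}{2}$ ($K = 21 \left(-233 + \frac{13}{6}\right) = 21 \left(- \frac{1385}{6}\right) = - \frac{9695}{2} \approx -4847.5$)
$K - Q{\left(-122,104 \right)} = - \frac{9695}{2} - 138 = - \frac{9971}{2}$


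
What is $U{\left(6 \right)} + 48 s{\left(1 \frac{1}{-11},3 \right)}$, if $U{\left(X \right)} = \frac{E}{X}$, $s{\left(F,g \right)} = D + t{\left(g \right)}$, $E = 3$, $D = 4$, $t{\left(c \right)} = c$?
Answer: $\frac{673}{2} \approx 336.5$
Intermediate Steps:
$s{\left(F,g \right)} = 4 + g$
$U{\left(X \right)} = \frac{3}{X}$
$U{\left(6 \right)} + 48 s{\left(1 \frac{1}{-11},3 \right)} = \frac{3}{6} + 48 \left(4 + 3\right) = 3 \cdot \frac{1}{6} + 48 \cdot 7 = \frac{1}{2} + 336 = \frac{673}{2}$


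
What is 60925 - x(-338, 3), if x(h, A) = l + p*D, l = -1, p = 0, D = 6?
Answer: 60926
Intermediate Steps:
x(h, A) = -1 (x(h, A) = -1 + 0*6 = -1 + 0 = -1)
60925 - x(-338, 3) = 60925 - 1*(-1) = 60925 + 1 = 60926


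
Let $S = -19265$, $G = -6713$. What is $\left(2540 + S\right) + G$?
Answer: $-23438$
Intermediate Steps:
$\left(2540 + S\right) + G = \left(2540 - 19265\right) - 6713 = -16725 - 6713 = -23438$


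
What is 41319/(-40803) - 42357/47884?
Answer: -1235603889/651270284 ≈ -1.8972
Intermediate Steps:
41319/(-40803) - 42357/47884 = 41319*(-1/40803) - 42357*1/47884 = -13773/13601 - 42357/47884 = -1235603889/651270284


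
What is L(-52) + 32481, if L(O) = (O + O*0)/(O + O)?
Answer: 64963/2 ≈ 32482.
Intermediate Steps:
L(O) = 1/2 (L(O) = (O + 0)/((2*O)) = O*(1/(2*O)) = 1/2)
L(-52) + 32481 = 1/2 + 32481 = 64963/2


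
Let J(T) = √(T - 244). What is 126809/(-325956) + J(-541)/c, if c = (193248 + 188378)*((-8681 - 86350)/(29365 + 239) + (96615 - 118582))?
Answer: -126809/325956 - 4934*I*√785/41368646322829 ≈ -0.38904 - 3.3417e-9*I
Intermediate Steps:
J(T) = √(-244 + T)
c = -41368646322829/4934 (c = 381626*(-95031/29604 - 21967) = 381626*(-95031*1/29604 - 21967) = 381626*(-31677/9868 - 21967) = 381626*(-216802033/9868) = -41368646322829/4934 ≈ -8.3844e+9)
126809/(-325956) + J(-541)/c = 126809/(-325956) + √(-244 - 541)/(-41368646322829/4934) = 126809*(-1/325956) + √(-785)*(-4934/41368646322829) = -126809/325956 + (I*√785)*(-4934/41368646322829) = -126809/325956 - 4934*I*√785/41368646322829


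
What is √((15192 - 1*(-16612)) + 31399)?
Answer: √63203 ≈ 251.40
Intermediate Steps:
√((15192 - 1*(-16612)) + 31399) = √((15192 + 16612) + 31399) = √(31804 + 31399) = √63203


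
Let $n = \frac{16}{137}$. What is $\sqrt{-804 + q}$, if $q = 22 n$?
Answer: $\frac{2 i \sqrt{3760513}}{137} \approx 28.31 i$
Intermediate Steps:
$n = \frac{16}{137}$ ($n = 16 \cdot \frac{1}{137} = \frac{16}{137} \approx 0.11679$)
$q = \frac{352}{137}$ ($q = 22 \cdot \frac{16}{137} = \frac{352}{137} \approx 2.5693$)
$\sqrt{-804 + q} = \sqrt{-804 + \frac{352}{137}} = \sqrt{- \frac{109796}{137}} = \frac{2 i \sqrt{3760513}}{137}$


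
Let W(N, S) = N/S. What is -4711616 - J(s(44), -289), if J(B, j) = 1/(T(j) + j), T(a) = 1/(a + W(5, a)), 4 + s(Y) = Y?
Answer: -113735126160122/24139303 ≈ -4.7116e+6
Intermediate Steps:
s(Y) = -4 + Y
T(a) = 1/(a + 5/a)
J(B, j) = 1/(j + j/(5 + j²)) (J(B, j) = 1/(j/(5 + j²) + j) = 1/(j + j/(5 + j²)))
-4711616 - J(s(44), -289) = -4711616 - (5 + (-289)²)/((-289)*(6 + (-289)²)) = -4711616 - (-1)*(5 + 83521)/(289*(6 + 83521)) = -4711616 - (-1)*83526/(289*83527) = -4711616 - 1*(-83526/24139303) = -4711616 + 83526/24139303 = -113735126160122/24139303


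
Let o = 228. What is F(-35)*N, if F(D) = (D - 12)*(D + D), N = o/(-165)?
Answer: -50008/11 ≈ -4546.2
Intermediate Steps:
N = -76/55 (N = 228/(-165) = 228*(-1/165) = -76/55 ≈ -1.3818)
F(D) = 2*D*(-12 + D) (F(D) = (-12 + D)*(2*D) = 2*D*(-12 + D))
F(-35)*N = (2*(-35)*(-12 - 35))*(-76/55) = (2*(-35)*(-47))*(-76/55) = 3290*(-76/55) = -50008/11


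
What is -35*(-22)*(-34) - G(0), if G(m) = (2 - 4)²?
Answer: -26184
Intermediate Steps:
G(m) = 4 (G(m) = (-2)² = 4)
-35*(-22)*(-34) - G(0) = -35*(-22)*(-34) - 1*4 = 770*(-34) - 4 = -26180 - 4 = -26184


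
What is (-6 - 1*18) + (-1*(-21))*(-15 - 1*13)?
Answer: -612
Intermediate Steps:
(-6 - 1*18) + (-1*(-21))*(-15 - 1*13) = (-6 - 18) + 21*(-15 - 13) = -24 + 21*(-28) = -24 - 588 = -612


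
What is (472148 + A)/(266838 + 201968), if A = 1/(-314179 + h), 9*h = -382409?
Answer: 1515604522951/1504876636120 ≈ 1.0071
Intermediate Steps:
h = -382409/9 (h = (⅑)*(-382409) = -382409/9 ≈ -42490.)
A = -9/3210020 (A = 1/(-314179 - 382409/9) = 1/(-3210020/9) = -9/3210020 ≈ -2.8037e-6)
(472148 + A)/(266838 + 201968) = (472148 - 9/3210020)/(266838 + 201968) = (1515604522951/3210020)/468806 = (1515604522951/3210020)*(1/468806) = 1515604522951/1504876636120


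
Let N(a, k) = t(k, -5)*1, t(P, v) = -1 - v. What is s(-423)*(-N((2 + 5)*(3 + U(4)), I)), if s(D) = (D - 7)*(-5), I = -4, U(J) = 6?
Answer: -8600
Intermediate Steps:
s(D) = 35 - 5*D (s(D) = (-7 + D)*(-5) = 35 - 5*D)
N(a, k) = 4 (N(a, k) = (-1 - 1*(-5))*1 = (-1 + 5)*1 = 4*1 = 4)
s(-423)*(-N((2 + 5)*(3 + U(4)), I)) = (35 - 5*(-423))*(-1*4) = (35 + 2115)*(-4) = 2150*(-4) = -8600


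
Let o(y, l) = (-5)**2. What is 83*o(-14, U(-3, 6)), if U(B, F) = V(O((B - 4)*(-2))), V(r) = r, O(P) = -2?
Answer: 2075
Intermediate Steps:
U(B, F) = -2
o(y, l) = 25
83*o(-14, U(-3, 6)) = 83*25 = 2075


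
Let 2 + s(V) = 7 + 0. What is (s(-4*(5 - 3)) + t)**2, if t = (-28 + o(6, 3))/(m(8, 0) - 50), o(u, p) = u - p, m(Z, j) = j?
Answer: 121/4 ≈ 30.250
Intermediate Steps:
s(V) = 5 (s(V) = -2 + (7 + 0) = -2 + 7 = 5)
t = 1/2 (t = (-28 + (6 - 1*3))/(0 - 50) = (-28 + (6 - 3))/(-50) = (-28 + 3)*(-1/50) = -25*(-1/50) = 1/2 ≈ 0.50000)
(s(-4*(5 - 3)) + t)**2 = (5 + 1/2)**2 = (11/2)**2 = 121/4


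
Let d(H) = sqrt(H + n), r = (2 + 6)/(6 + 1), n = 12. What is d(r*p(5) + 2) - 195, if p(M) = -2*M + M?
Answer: -195 + sqrt(406)/7 ≈ -192.12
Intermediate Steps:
p(M) = -M
r = 8/7 ≈ 1.1429
d(H) = sqrt(12 + H) (d(H) = sqrt(H + 12) = sqrt(12 + H))
d(r*p(5) + 2) - 195 = sqrt(12 + (8*(-1*5)/7 + 2)) - 195 = sqrt(12 + ((8/7)*(-5) + 2)) - 195 = sqrt(12 + (-40/7 + 2)) - 195 = sqrt(12 - 26/7) - 195 = sqrt(58/7) - 195 = sqrt(406)/7 - 195 = -195 + sqrt(406)/7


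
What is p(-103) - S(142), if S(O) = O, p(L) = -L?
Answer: -39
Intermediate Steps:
p(-103) - S(142) = -1*(-103) - 1*142 = 103 - 142 = -39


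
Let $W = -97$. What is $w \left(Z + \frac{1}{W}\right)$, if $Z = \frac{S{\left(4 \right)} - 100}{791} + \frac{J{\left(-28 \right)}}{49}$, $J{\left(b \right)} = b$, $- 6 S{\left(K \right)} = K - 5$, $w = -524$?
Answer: $\frac{12198458}{32883} \approx 370.97$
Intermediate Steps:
$S{\left(K \right)} = \frac{5}{6} - \frac{K}{6}$ ($S{\left(K \right)} = - \frac{K - 5}{6} = - \frac{-5 + K}{6} = \frac{5}{6} - \frac{K}{6}$)
$Z = - \frac{473}{678}$ ($Z = \frac{\left(\frac{5}{6} - \frac{2}{3}\right) - 100}{791} - \frac{28}{49} = \left(\left(\frac{5}{6} - \frac{2}{3}\right) - 100\right) \frac{1}{791} - \frac{4}{7} = \left(\frac{1}{6} - 100\right) \frac{1}{791} - \frac{4}{7} = \left(- \frac{599}{6}\right) \frac{1}{791} - \frac{4}{7} = - \frac{599}{4746} - \frac{4}{7} = - \frac{473}{678} \approx -0.69764$)
$w \left(Z + \frac{1}{W}\right) = - 524 \left(- \frac{473}{678} + \frac{1}{-97}\right) = - 524 \left(- \frac{473}{678} - \frac{1}{97}\right) = \left(-524\right) \left(- \frac{46559}{65766}\right) = \frac{12198458}{32883}$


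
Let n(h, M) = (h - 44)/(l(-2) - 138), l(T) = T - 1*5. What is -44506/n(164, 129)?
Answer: 645337/12 ≈ 53778.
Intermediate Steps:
l(T) = -5 + T (l(T) = T - 5 = -5 + T)
n(h, M) = 44/145 - h/145 (n(h, M) = (h - 44)/((-5 - 2) - 138) = (-44 + h)/(-7 - 138) = (-44 + h)/(-145) = (-44 + h)*(-1/145) = 44/145 - h/145)
-44506/n(164, 129) = -44506/(44/145 - 1/145*164) = -44506/(44/145 - 164/145) = -44506/(-24/29) = -44506*(-29/24) = 645337/12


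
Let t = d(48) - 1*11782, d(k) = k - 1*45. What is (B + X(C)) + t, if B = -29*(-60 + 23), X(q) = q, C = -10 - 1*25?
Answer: -10741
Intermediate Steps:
d(k) = -45 + k (d(k) = k - 45 = -45 + k)
C = -35 (C = -10 - 25 = -35)
B = 1073 (B = -29*(-37) = 1073)
t = -11779 (t = (-45 + 48) - 1*11782 = 3 - 11782 = -11779)
(B + X(C)) + t = (1073 - 35) - 11779 = 1038 - 11779 = -10741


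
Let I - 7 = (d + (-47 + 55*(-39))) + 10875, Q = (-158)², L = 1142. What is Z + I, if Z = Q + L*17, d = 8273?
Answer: 61341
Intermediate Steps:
Q = 24964
I = 16963 (I = 7 + ((8273 + (-47 + 55*(-39))) + 10875) = 7 + ((8273 + (-47 - 2145)) + 10875) = 7 + ((8273 - 2192) + 10875) = 7 + (6081 + 10875) = 7 + 16956 = 16963)
Z = 44378 (Z = 24964 + 1142*17 = 24964 + 19414 = 44378)
Z + I = 44378 + 16963 = 61341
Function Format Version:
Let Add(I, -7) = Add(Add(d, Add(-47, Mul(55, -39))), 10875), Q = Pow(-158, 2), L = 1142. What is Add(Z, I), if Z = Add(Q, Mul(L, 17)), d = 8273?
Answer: 61341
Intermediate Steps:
Q = 24964
I = 16963 (I = Add(7, Add(Add(8273, Add(-47, Mul(55, -39))), 10875)) = Add(7, Add(Add(8273, Add(-47, -2145)), 10875)) = Add(7, Add(Add(8273, -2192), 10875)) = Add(7, Add(6081, 10875)) = Add(7, 16956) = 16963)
Z = 44378 (Z = Add(24964, Mul(1142, 17)) = Add(24964, 19414) = 44378)
Add(Z, I) = Add(44378, 16963) = 61341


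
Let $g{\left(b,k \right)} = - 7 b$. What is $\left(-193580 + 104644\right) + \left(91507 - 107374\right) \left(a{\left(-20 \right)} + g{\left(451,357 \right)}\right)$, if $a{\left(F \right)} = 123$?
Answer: $48051542$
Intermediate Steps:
$\left(-193580 + 104644\right) + \left(91507 - 107374\right) \left(a{\left(-20 \right)} + g{\left(451,357 \right)}\right) = \left(-193580 + 104644\right) + \left(91507 - 107374\right) \left(123 - 3157\right) = -88936 - 15867 \left(123 - 3157\right) = -88936 - -48140478 = -88936 + 48140478 = 48051542$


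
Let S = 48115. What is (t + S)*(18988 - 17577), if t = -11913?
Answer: 51081022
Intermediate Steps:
(t + S)*(18988 - 17577) = (-11913 + 48115)*(18988 - 17577) = 36202*1411 = 51081022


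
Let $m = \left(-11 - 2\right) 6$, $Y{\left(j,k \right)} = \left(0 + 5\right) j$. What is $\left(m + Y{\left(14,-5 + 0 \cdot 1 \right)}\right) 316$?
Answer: $-2528$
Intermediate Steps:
$Y{\left(j,k \right)} = 5 j$
$m = -78$ ($m = \left(-13\right) 6 = -78$)
$\left(m + Y{\left(14,-5 + 0 \cdot 1 \right)}\right) 316 = \left(-78 + 5 \cdot 14\right) 316 = \left(-78 + 70\right) 316 = \left(-8\right) 316 = -2528$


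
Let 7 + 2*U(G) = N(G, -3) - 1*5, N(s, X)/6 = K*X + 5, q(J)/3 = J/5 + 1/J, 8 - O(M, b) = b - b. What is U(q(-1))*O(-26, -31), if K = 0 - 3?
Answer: 288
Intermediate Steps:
K = -3
O(M, b) = 8 (O(M, b) = 8 - (b - b) = 8 - 1*0 = 8 + 0 = 8)
q(J) = 3/J + 3*J/5 (q(J) = 3*(J/5 + 1/J) = 3*(1/J + J/5) = 3/J + 3*J/5)
N(s, X) = 30 - 18*X (N(s, X) = 6*(-3*X + 5) = 6*(5 - 3*X) = 30 - 18*X)
U(G) = 36 (U(G) = -7/2 + ((30 - 18*(-3)) - 1*5)/2 = -7/2 + ((30 + 54) - 5)/2 = -7/2 + (84 - 5)/2 = -7/2 + (1/2)*79 = -7/2 + 79/2 = 36)
U(q(-1))*O(-26, -31) = 36*8 = 288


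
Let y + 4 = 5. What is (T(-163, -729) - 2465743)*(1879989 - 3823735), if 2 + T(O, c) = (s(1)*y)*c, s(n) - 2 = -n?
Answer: 4794198971604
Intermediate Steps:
s(n) = 2 - n
y = 1 (y = -4 + 5 = 1)
T(O, c) = -2 + c (T(O, c) = -2 + ((2 - 1*1)*1)*c = -2 + ((2 - 1)*1)*c = -2 + (1*1)*c = -2 + 1*c = -2 + c)
(T(-163, -729) - 2465743)*(1879989 - 3823735) = ((-2 - 729) - 2465743)*(1879989 - 3823735) = (-731 - 2465743)*(-1943746) = -2466474*(-1943746) = 4794198971604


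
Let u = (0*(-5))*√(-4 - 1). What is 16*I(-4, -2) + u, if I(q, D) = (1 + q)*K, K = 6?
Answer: -288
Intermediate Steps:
I(q, D) = 6 + 6*q (I(q, D) = (1 + q)*6 = 6 + 6*q)
u = 0 (u = 0*√(-5) = 0*(I*√5) = 0)
16*I(-4, -2) + u = 16*(6 + 6*(-4)) + 0 = 16*(6 - 24) + 0 = 16*(-18) + 0 = -288 + 0 = -288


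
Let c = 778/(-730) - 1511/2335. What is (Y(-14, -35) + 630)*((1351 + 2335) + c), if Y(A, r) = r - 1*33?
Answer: 352938902168/170455 ≈ 2.0706e+6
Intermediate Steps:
c = -291966/170455 (c = 778*(-1/730) - 1511*1/2335 = -389/365 - 1511/2335 = -291966/170455 ≈ -1.7129)
Y(A, r) = -33 + r (Y(A, r) = r - 33 = -33 + r)
(Y(-14, -35) + 630)*((1351 + 2335) + c) = ((-33 - 35) + 630)*((1351 + 2335) - 291966/170455) = (-68 + 630)*(3686 - 291966/170455) = 562*(628005164/170455) = 352938902168/170455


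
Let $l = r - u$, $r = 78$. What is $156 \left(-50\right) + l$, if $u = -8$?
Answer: $-7714$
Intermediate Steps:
$l = 86$ ($l = 78 - -8 = 78 + 8 = 86$)
$156 \left(-50\right) + l = 156 \left(-50\right) + 86 = -7800 + 86 = -7714$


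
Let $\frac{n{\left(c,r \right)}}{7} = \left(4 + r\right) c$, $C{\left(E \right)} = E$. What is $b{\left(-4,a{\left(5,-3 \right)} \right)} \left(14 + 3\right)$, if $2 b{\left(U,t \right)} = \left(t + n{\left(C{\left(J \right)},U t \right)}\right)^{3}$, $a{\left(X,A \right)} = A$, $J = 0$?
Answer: $- \frac{459}{2} \approx -229.5$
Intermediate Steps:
$n{\left(c,r \right)} = 7 c \left(4 + r\right)$ ($n{\left(c,r \right)} = 7 \left(4 + r\right) c = 7 c \left(4 + r\right)$)
$b{\left(U,t \right)} = \frac{t^{3}}{2}$ ($b{\left(U,t \right)} = \frac{\left(t + 7 \cdot 0 \left(4 + U t\right)\right)^{3}}{2} = \frac{\left(t + 0\right)^{3}}{2} = \frac{t^{3}}{2}$)
$b{\left(-4,a{\left(5,-3 \right)} \right)} \left(14 + 3\right) = \frac{\left(-3\right)^{3}}{2} \left(14 + 3\right) = \frac{1}{2} \left(-27\right) 17 = \left(- \frac{27}{2}\right) 17 = - \frac{459}{2}$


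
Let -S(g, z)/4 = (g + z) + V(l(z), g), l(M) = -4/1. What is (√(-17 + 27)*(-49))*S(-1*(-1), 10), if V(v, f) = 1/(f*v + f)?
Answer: 6272*√10/3 ≈ 6611.3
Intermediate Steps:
l(M) = -4 (l(M) = -4*1 = -4)
V(v, f) = 1/(f + f*v)
S(g, z) = -4*g - 4*z + 4/(3*g) (S(g, z) = -4*((g + z) + 1/(g*(1 - 4))) = -4*((g + z) + 1/(g*(-3))) = -4*((g + z) - ⅓/g) = -4*((g + z) - 1/(3*g)) = -4*(g + z - 1/(3*g)) = -4*g - 4*z + 4/(3*g))
(√(-17 + 27)*(-49))*S(-1*(-1), 10) = (√(-17 + 27)*(-49))*(4*(1 - 3*(-1*(-1))*(-1*(-1) + 10))/(3*((-1*(-1))))) = (√10*(-49))*((4/3)*(1 - 3*1*(1 + 10))/1) = (-49*√10)*((4/3)*1*(1 - 3*1*11)) = (-49*√10)*((4/3)*1*(1 - 33)) = (-49*√10)*((4/3)*1*(-32)) = -49*√10*(-128/3) = 6272*√10/3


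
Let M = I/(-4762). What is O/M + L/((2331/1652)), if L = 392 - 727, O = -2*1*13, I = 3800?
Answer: -64799651/316350 ≈ -204.84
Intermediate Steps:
O = -26 (O = -2*13 = -26)
L = -335
M = -1900/2381 (M = 3800/(-4762) = 3800*(-1/4762) = -1900/2381 ≈ -0.79798)
O/M + L/((2331/1652)) = -26/(-1900/2381) - 335/(2331/1652) = -26*(-2381/1900) - 335/(2331*(1/1652)) = 30953/950 - 335/333/236 = 30953/950 - 335*236/333 = 30953/950 - 79060/333 = -64799651/316350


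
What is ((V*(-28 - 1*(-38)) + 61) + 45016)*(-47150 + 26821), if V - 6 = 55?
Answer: -928771023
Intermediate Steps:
V = 61 (V = 6 + 55 = 61)
((V*(-28 - 1*(-38)) + 61) + 45016)*(-47150 + 26821) = ((61*(-28 - 1*(-38)) + 61) + 45016)*(-47150 + 26821) = ((61*(-28 + 38) + 61) + 45016)*(-20329) = ((61*10 + 61) + 45016)*(-20329) = ((610 + 61) + 45016)*(-20329) = (671 + 45016)*(-20329) = 45687*(-20329) = -928771023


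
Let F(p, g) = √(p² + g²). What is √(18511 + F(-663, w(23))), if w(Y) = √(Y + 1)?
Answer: √(18511 + 11*√3633) ≈ 138.47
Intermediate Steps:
w(Y) = √(1 + Y)
F(p, g) = √(g² + p²)
√(18511 + F(-663, w(23))) = √(18511 + √((√(1 + 23))² + (-663)²)) = √(18511 + √((√24)² + 439569)) = √(18511 + √((2*√6)² + 439569)) = √(18511 + √(24 + 439569)) = √(18511 + √439593) = √(18511 + 11*√3633)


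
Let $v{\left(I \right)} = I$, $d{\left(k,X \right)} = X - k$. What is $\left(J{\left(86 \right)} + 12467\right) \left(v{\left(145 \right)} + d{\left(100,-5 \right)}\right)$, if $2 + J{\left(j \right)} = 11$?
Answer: $499040$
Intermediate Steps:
$J{\left(j \right)} = 9$ ($J{\left(j \right)} = -2 + 11 = 9$)
$\left(J{\left(86 \right)} + 12467\right) \left(v{\left(145 \right)} + d{\left(100,-5 \right)}\right) = \left(9 + 12467\right) \left(145 - 105\right) = 12476 \left(145 - 105\right) = 12476 \cdot 40 = 499040$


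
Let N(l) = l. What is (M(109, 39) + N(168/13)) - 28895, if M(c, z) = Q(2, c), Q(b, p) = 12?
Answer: -375311/13 ≈ -28870.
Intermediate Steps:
M(c, z) = 12
(M(109, 39) + N(168/13)) - 28895 = (12 + 168/13) - 28895 = 324/13 - 28895 = -375311/13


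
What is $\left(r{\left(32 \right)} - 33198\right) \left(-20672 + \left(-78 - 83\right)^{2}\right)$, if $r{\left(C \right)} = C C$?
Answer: $-168881326$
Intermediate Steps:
$r{\left(C \right)} = C^{2}$
$\left(r{\left(32 \right)} - 33198\right) \left(-20672 + \left(-78 - 83\right)^{2}\right) = \left(32^{2} - 33198\right) \left(-20672 + \left(-78 - 83\right)^{2}\right) = \left(1024 - 33198\right) \left(-20672 + \left(-161\right)^{2}\right) = - 32174 \left(-20672 + 25921\right) = \left(-32174\right) 5249 = -168881326$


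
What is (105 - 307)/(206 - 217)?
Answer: 202/11 ≈ 18.364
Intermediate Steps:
(105 - 307)/(206 - 217) = -202/(-11) = -202*(-1/11) = 202/11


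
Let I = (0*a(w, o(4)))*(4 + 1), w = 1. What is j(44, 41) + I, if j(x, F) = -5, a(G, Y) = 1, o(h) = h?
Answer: -5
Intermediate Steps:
I = 0 (I = (0*1)*(4 + 1) = 0*5 = 0)
j(44, 41) + I = -5 + 0 = -5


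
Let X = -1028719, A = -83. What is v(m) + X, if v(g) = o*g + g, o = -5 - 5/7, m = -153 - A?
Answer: -1028389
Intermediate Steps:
m = -70 (m = -153 - 1*(-83) = -153 + 83 = -70)
o = -40/7 (o = -5 - 5*⅐ = -5 - 5/7 = -40/7 ≈ -5.7143)
v(g) = -33*g/7 (v(g) = -40*g/7 + g = -33*g/7)
v(m) + X = -33/7*(-70) - 1028719 = 330 - 1028719 = -1028389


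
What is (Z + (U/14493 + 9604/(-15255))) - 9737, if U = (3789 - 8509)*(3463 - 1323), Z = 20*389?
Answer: -195633808009/73696905 ≈ -2654.6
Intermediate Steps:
Z = 7780
U = -10100800 (U = -4720*2140 = -10100800)
(Z + (U/14493 + 9604/(-15255))) - 9737 = (7780 + (-10100800/14493 + 9604/(-15255))) - 9737 = (7780 + (-10100800*1/14493 + 9604*(-1/15255))) - 9737 = (7780 + (-10100800/14493 - 9604/15255)) - 9737 = (7780 - 51408964924/73696905) - 9737 = 521952955976/73696905 - 9737 = -195633808009/73696905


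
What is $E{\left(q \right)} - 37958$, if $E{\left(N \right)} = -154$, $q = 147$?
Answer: $-38112$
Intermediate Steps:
$E{\left(q \right)} - 37958 = -154 - 37958 = -38112$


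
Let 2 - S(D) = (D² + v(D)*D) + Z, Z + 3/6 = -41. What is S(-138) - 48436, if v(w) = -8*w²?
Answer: -42184025/2 ≈ -2.1092e+7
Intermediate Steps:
Z = -83/2 (Z = -½ - 41 = -83/2 ≈ -41.500)
S(D) = 87/2 - D² + 8*D³ (S(D) = 2 - ((D² + (-8*D²)*D) - 83/2) = 2 - ((D² - 8*D³) - 83/2) = 2 - (-83/2 + D² - 8*D³) = 2 + (83/2 - D² + 8*D³) = 87/2 - D² + 8*D³)
S(-138) - 48436 = (87/2 - 1*(-138)² + 8*(-138)³) - 48436 = (87/2 - 1*19044 + 8*(-2628072)) - 48436 = (87/2 - 19044 - 21024576) - 48436 = -42087153/2 - 48436 = -42184025/2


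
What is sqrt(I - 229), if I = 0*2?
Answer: I*sqrt(229) ≈ 15.133*I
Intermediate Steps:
I = 0
sqrt(I - 229) = sqrt(0 - 229) = sqrt(-229) = I*sqrt(229)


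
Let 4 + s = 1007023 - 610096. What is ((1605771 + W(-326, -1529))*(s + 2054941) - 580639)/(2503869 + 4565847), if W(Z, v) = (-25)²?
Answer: 3938663941505/7069716 ≈ 5.5712e+5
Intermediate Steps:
s = 396923 (s = -4 + (1007023 - 610096) = -4 + 396927 = 396923)
W(Z, v) = 625
((1605771 + W(-326, -1529))*(s + 2054941) - 580639)/(2503869 + 4565847) = ((1605771 + 625)*(396923 + 2054941) - 580639)/(2503869 + 4565847) = (1606396*2451864 - 580639)/7069716 = (3938664522144 - 580639)*(1/7069716) = 3938663941505*(1/7069716) = 3938663941505/7069716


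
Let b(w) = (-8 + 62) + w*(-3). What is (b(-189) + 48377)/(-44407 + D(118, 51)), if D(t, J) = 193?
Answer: -24499/22107 ≈ -1.1082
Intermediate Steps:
b(w) = 54 - 3*w
(b(-189) + 48377)/(-44407 + D(118, 51)) = ((54 - 3*(-189)) + 48377)/(-44407 + 193) = ((54 + 567) + 48377)/(-44214) = (621 + 48377)*(-1/44214) = 48998*(-1/44214) = -24499/22107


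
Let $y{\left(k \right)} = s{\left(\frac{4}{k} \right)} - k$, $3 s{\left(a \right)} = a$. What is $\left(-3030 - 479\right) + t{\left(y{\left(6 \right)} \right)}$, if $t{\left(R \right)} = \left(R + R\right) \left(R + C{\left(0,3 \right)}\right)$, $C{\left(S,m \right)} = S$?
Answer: $- \frac{278821}{81} \approx -3442.2$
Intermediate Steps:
$s{\left(a \right)} = \frac{a}{3}$
$y{\left(k \right)} = - k + \frac{4}{3 k}$ ($y{\left(k \right)} = \frac{4 \frac{1}{k}}{3} - k = \frac{4}{3 k} - k = - k + \frac{4}{3 k}$)
$t{\left(R \right)} = 2 R^{2}$ ($t{\left(R \right)} = \left(R + R\right) \left(R + 0\right) = 2 R R = 2 R^{2}$)
$\left(-3030 - 479\right) + t{\left(y{\left(6 \right)} \right)} = \left(-3030 - 479\right) + 2 \left(\left(-1\right) 6 + \frac{4}{3 \cdot 6}\right)^{2} = -3509 + 2 \left(-6 + \frac{4}{3} \cdot \frac{1}{6}\right)^{2} = -3509 + 2 \left(-6 + \frac{2}{9}\right)^{2} = -3509 + 2 \left(- \frac{52}{9}\right)^{2} = -3509 + 2 \cdot \frac{2704}{81} = -3509 + \frac{5408}{81} = - \frac{278821}{81}$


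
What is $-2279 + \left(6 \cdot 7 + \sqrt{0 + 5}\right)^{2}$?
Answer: $-510 + 84 \sqrt{5} \approx -322.17$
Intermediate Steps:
$-2279 + \left(6 \cdot 7 + \sqrt{0 + 5}\right)^{2} = -2279 + \left(42 + \sqrt{5}\right)^{2}$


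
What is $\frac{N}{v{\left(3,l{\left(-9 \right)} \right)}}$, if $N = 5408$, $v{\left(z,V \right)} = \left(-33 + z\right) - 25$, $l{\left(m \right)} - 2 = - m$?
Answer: $- \frac{5408}{55} \approx -98.327$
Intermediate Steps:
$l{\left(m \right)} = 2 - m$
$v{\left(z,V \right)} = -58 + z$
$\frac{N}{v{\left(3,l{\left(-9 \right)} \right)}} = \frac{5408}{-58 + 3} = \frac{5408}{-55} = 5408 \left(- \frac{1}{55}\right) = - \frac{5408}{55}$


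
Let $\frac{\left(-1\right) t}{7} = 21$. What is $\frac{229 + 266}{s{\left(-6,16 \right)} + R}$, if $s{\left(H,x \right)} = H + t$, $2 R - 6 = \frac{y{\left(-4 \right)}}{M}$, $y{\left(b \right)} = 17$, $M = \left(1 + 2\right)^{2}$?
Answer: $- \frac{8910}{2683} \approx -3.3209$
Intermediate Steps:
$t = -147$ ($t = \left(-7\right) 21 = -147$)
$M = 9$ ($M = 3^{2} = 9$)
$R = \frac{71}{18}$ ($R = 3 + \frac{17 \cdot \frac{1}{9}}{2} = 3 + \frac{1}{2} \cdot \frac{17}{9} = 3 + \frac{17}{18} = \frac{71}{18} \approx 3.9444$)
$s{\left(H,x \right)} = -147 + H$ ($s{\left(H,x \right)} = H - 147 = -147 + H$)
$\frac{229 + 266}{s{\left(-6,16 \right)} + R} = \frac{229 + 266}{\left(-147 - 6\right) + \frac{71}{18}} = \frac{495}{-153 + \frac{71}{18}} = \frac{495}{- \frac{2683}{18}} = 495 \left(- \frac{18}{2683}\right) = - \frac{8910}{2683}$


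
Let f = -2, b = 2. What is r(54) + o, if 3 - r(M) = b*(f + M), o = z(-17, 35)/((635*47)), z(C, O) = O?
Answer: -602862/5969 ≈ -101.00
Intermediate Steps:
o = 7/5969 (o = 35/((635*47)) = 35/29845 = 35*(1/29845) = 7/5969 ≈ 0.0011727)
r(M) = 7 - 2*M (r(M) = 3 - 2*(-2 + M) = 3 - (-4 + 2*M) = 3 + (4 - 2*M) = 7 - 2*M)
r(54) + o = (7 - 2*54) + 7/5969 = (7 - 108) + 7/5969 = -101 + 7/5969 = -602862/5969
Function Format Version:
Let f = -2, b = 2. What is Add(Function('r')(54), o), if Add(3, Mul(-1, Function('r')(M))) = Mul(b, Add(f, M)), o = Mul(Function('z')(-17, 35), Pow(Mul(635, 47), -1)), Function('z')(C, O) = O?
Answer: Rational(-602862, 5969) ≈ -101.00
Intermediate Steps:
o = Rational(7, 5969) (o = Mul(35, Pow(Mul(635, 47), -1)) = Mul(35, Pow(29845, -1)) = Mul(35, Rational(1, 29845)) = Rational(7, 5969) ≈ 0.0011727)
Function('r')(M) = Add(7, Mul(-2, M)) (Function('r')(M) = Add(3, Mul(-1, Mul(2, Add(-2, M)))) = Add(3, Mul(-1, Add(-4, Mul(2, M)))) = Add(3, Add(4, Mul(-2, M))) = Add(7, Mul(-2, M)))
Add(Function('r')(54), o) = Add(Add(7, Mul(-2, 54)), Rational(7, 5969)) = Add(Add(7, -108), Rational(7, 5969)) = Add(-101, Rational(7, 5969)) = Rational(-602862, 5969)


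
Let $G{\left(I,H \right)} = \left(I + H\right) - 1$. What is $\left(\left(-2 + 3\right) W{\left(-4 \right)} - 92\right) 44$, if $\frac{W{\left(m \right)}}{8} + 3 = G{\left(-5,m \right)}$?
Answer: $-8624$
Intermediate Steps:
$G{\left(I,H \right)} = -1 + H + I$ ($G{\left(I,H \right)} = \left(H + I\right) - 1 = -1 + H + I$)
$W{\left(m \right)} = -72 + 8 m$ ($W{\left(m \right)} = -24 + 8 \left(-1 + m - 5\right) = -24 + 8 \left(-6 + m\right) = -24 + \left(-48 + 8 m\right) = -72 + 8 m$)
$\left(\left(-2 + 3\right) W{\left(-4 \right)} - 92\right) 44 = \left(\left(-2 + 3\right) \left(-72 + 8 \left(-4\right)\right) - 92\right) 44 = \left(1 \left(-72 - 32\right) - 92\right) 44 = \left(1 \left(-104\right) - 92\right) 44 = \left(-104 - 92\right) 44 = \left(-196\right) 44 = -8624$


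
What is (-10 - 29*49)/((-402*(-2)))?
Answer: -477/268 ≈ -1.7799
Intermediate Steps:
(-10 - 29*49)/((-402*(-2))) = (-10 - 1421)/804 = -1431*1/804 = -477/268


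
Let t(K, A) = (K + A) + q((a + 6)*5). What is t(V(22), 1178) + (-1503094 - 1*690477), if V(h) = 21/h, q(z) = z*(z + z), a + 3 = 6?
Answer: -48143525/22 ≈ -2.1883e+6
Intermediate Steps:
a = 3 (a = -3 + 6 = 3)
q(z) = 2*z**2 (q(z) = z*(2*z) = 2*z**2)
t(K, A) = 4050 + A + K (t(K, A) = (K + A) + 2*((3 + 6)*5)**2 = (A + K) + 2*(9*5)**2 = (A + K) + 2*45**2 = (A + K) + 2*2025 = (A + K) + 4050 = 4050 + A + K)
t(V(22), 1178) + (-1503094 - 1*690477) = (4050 + 1178 + 21/22) + (-1503094 - 1*690477) = (4050 + 1178 + 21*(1/22)) + (-1503094 - 690477) = (4050 + 1178 + 21/22) - 2193571 = 115037/22 - 2193571 = -48143525/22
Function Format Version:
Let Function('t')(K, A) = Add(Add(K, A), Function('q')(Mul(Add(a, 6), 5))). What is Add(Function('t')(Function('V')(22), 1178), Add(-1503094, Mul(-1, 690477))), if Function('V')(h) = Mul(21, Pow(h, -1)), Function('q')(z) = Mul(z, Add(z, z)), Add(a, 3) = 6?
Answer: Rational(-48143525, 22) ≈ -2.1883e+6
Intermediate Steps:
a = 3 (a = Add(-3, 6) = 3)
Function('q')(z) = Mul(2, Pow(z, 2)) (Function('q')(z) = Mul(z, Mul(2, z)) = Mul(2, Pow(z, 2)))
Function('t')(K, A) = Add(4050, A, K) (Function('t')(K, A) = Add(Add(K, A), Mul(2, Pow(Mul(Add(3, 6), 5), 2))) = Add(Add(A, K), Mul(2, Pow(Mul(9, 5), 2))) = Add(Add(A, K), Mul(2, Pow(45, 2))) = Add(Add(A, K), Mul(2, 2025)) = Add(Add(A, K), 4050) = Add(4050, A, K))
Add(Function('t')(Function('V')(22), 1178), Add(-1503094, Mul(-1, 690477))) = Add(Add(4050, 1178, Mul(21, Pow(22, -1))), Add(-1503094, Mul(-1, 690477))) = Add(Add(4050, 1178, Mul(21, Rational(1, 22))), Add(-1503094, -690477)) = Add(Add(4050, 1178, Rational(21, 22)), -2193571) = Add(Rational(115037, 22), -2193571) = Rational(-48143525, 22)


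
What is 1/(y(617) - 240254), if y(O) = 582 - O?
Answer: -1/240289 ≈ -4.1617e-6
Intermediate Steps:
1/(y(617) - 240254) = 1/((582 - 1*617) - 240254) = 1/((582 - 617) - 240254) = 1/(-35 - 240254) = 1/(-240289) = -1/240289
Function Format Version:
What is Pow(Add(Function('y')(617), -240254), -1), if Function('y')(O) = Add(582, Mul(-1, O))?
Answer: Rational(-1, 240289) ≈ -4.1617e-6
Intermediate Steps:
Pow(Add(Function('y')(617), -240254), -1) = Pow(Add(Add(582, Mul(-1, 617)), -240254), -1) = Pow(Add(Add(582, -617), -240254), -1) = Pow(Add(-35, -240254), -1) = Pow(-240289, -1) = Rational(-1, 240289)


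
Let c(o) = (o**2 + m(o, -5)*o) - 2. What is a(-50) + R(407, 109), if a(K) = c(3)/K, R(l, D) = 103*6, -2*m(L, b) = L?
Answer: 12359/20 ≈ 617.95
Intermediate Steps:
m(L, b) = -L/2
R(l, D) = 618
c(o) = -2 + o**2/2 (c(o) = (o**2 + (-o/2)*o) - 2 = (o**2 - o**2/2) - 2 = o**2/2 - 2 = -2 + o**2/2)
a(K) = 5/(2*K) (a(K) = (-2 + (1/2)*3**2)/K = (-2 + (1/2)*9)/K = (-2 + 9/2)/K = 5/(2*K))
a(-50) + R(407, 109) = (5/2)/(-50) + 618 = (5/2)*(-1/50) + 618 = -1/20 + 618 = 12359/20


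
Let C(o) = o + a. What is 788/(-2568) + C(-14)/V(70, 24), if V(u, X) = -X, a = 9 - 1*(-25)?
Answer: -122/107 ≈ -1.1402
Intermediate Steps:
a = 34 (a = 9 + 25 = 34)
C(o) = 34 + o (C(o) = o + 34 = 34 + o)
788/(-2568) + C(-14)/V(70, 24) = 788/(-2568) + (34 - 14)/((-1*24)) = 788*(-1/2568) + 20/(-24) = -197/642 + 20*(-1/24) = -197/642 - 5/6 = -122/107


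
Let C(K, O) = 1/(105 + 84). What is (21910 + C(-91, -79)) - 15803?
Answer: 1154224/189 ≈ 6107.0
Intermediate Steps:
C(K, O) = 1/189
(21910 + C(-91, -79)) - 15803 = (21910 + 1/189) - 15803 = 4140991/189 - 15803 = 1154224/189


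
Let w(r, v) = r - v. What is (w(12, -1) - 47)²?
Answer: 1156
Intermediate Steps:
(w(12, -1) - 47)² = ((12 - 1*(-1)) - 47)² = ((12 + 1) - 47)² = (13 - 47)² = (-34)² = 1156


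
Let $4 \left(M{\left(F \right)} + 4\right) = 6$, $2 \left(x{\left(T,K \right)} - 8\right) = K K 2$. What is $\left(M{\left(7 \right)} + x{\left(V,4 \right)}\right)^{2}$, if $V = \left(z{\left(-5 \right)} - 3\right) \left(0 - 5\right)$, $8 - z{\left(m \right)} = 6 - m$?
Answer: $\frac{1849}{4} \approx 462.25$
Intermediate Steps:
$z{\left(m \right)} = 2 + m$ ($z{\left(m \right)} = 8 - \left(6 - m\right) = 8 + \left(-6 + m\right) = 2 + m$)
$V = 30$ ($V = \left(\left(2 - 5\right) - 3\right) \left(0 - 5\right) = \left(-3 - 3\right) \left(-5\right) = \left(-6\right) \left(-5\right) = 30$)
$x{\left(T,K \right)} = 8 + K^{2}$ ($x{\left(T,K \right)} = 8 + \frac{K K 2}{2} = 8 + \frac{K^{2} \cdot 2}{2} = 8 + \frac{2 K^{2}}{2} = 8 + K^{2}$)
$M{\left(F \right)} = - \frac{5}{2}$ ($M{\left(F \right)} = -4 + \frac{1}{4} \cdot 6 = -4 + \frac{3}{2} = - \frac{5}{2}$)
$\left(M{\left(7 \right)} + x{\left(V,4 \right)}\right)^{2} = \left(- \frac{5}{2} + \left(8 + 4^{2}\right)\right)^{2} = \left(- \frac{5}{2} + \left(8 + 16\right)\right)^{2} = \left(- \frac{5}{2} + 24\right)^{2} = \left(\frac{43}{2}\right)^{2} = \frac{1849}{4}$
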